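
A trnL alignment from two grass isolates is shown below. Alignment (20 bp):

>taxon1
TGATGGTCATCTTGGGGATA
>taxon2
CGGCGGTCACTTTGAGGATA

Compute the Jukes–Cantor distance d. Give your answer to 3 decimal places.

The sequences differ at 6 of 20 sites (1, 3, 4, 10, 11, 15), so p = 6/20 = 0.3.
d = −(3/4) ln(1 − 4p/3) = −0.75 ln(1 − 0.4) = −0.75 ln(0.6)
  = −0.75 × (-0.510826) = 0.383120 substitutions/site.

0.383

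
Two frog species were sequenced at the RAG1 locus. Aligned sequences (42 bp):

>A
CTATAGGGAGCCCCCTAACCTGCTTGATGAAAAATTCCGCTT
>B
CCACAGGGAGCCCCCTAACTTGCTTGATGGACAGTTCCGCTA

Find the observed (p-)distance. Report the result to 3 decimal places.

0.167

The sequences differ at 7 of 42 positions (sites 2, 4, 20, 30, 32, 34, 42).
p = 7/42 = 0.166666… ≈ 0.167 (to 3 d.p.).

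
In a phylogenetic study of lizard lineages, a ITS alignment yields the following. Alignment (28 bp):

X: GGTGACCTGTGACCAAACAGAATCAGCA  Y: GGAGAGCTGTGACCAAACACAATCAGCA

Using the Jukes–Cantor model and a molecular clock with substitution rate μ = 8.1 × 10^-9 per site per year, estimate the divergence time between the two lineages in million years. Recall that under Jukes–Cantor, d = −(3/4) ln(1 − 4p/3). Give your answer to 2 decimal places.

7.14

The sequences differ at 3 of 28 sites (3, 6, 20), so p = 3/28 ≈ 0.107143.
d = −(3/4) ln(1 − 4p/3) = −0.75 ln(1 − 0.142857) = −0.75 ln(0.857143)
  = −0.75 × (-0.154151) = 0.115613 substitutions/site.
Under a molecular clock d = 2μt, so t = d/(2μ) = 0.115613 / (2 × 8.1 × 10^-9) = 7.14 million years.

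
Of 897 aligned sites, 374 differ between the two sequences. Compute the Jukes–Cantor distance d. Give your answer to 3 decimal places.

p = 374/897 ≈ 0.416945.
d = −(3/4) ln(1 − 4p/3) = −0.75 ln(1 − 0.555927) = −0.75 ln(0.444073)
  = −0.75 × (-0.811766) = 0.608825 substitutions/site.

0.609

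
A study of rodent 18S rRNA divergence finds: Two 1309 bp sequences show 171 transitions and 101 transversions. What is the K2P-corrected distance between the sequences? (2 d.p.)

P = 171/1309 ≈ 0.130634 and Q = 101/1309 ≈ 0.077158.
Under the Kimura two-parameter model, d = −½ ln(1 − 2P − Q) − ¼ ln(1 − 2Q).
1 − 2P − Q = 0.661574, giving −½ ln(0.661574) = 0.206567.
1 − 2Q = 0.845684, giving −¼ ln(0.845684) = 0.041902.
d = 0.206567 + 0.041902 = 0.248469.

0.25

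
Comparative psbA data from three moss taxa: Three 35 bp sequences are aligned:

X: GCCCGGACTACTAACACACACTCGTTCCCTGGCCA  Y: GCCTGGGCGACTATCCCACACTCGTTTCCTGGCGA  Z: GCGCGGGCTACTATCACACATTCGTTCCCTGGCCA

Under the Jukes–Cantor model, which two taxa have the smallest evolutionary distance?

X–Y: 7/35 differ, p = 0.200, d = 0.233.
X–Z: 4/35 differ, p = 0.114, d = 0.124.
Y–Z: 7/35 differ, p = 0.200, d = 0.233.
The smallest distance is between X and Z.

X and Z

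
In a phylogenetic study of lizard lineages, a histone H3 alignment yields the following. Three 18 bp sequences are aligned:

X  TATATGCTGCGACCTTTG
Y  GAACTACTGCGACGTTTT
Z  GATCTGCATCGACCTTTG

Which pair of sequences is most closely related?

X and Z

X–Y: 6/18 differ, p = 0.333, d = 0.441.
X–Z: 4/18 differ, p = 0.222, d = 0.264.
Y–Z: 6/18 differ, p = 0.333, d = 0.441.
The smallest distance is between X and Z.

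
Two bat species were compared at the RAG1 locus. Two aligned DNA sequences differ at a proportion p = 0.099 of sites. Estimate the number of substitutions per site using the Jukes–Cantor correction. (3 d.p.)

0.106

d = −(3/4) ln(1 − 4p/3) = −0.75 ln(1 − 0.132) = −0.75 ln(0.868)
  = −0.75 × (-0.141564) = 0.106173 substitutions/site.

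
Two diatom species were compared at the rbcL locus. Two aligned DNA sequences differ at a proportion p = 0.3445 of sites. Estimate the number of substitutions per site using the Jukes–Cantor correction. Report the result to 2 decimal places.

d = −(3/4) ln(1 − 4p/3) = −0.75 ln(1 − 0.459333) = −0.75 ln(0.540667)
  = −0.75 × (-0.614952) = 0.461214 substitutions/site.

0.46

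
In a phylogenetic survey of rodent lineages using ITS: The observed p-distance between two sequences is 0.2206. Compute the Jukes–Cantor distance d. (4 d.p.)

0.2612

d = −(3/4) ln(1 − 4p/3) = −0.75 ln(1 − 0.294133) = −0.75 ln(0.705867)
  = −0.75 × (-0.348328) = 0.261246 substitutions/site.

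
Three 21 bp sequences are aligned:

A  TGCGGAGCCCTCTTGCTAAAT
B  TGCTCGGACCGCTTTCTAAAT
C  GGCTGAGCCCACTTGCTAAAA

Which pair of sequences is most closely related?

A–B: 6/21 differ, p = 0.286, d = 0.360.
A–C: 4/21 differ, p = 0.190, d = 0.220.
B–C: 7/21 differ, p = 0.333, d = 0.441.
The smallest distance is between A and C.

A and C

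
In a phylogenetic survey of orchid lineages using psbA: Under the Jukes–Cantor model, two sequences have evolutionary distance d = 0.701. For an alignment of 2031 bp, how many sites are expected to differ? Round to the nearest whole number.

Invert JC69: p = (3/4)(1 − e^(−4d/3)) = 0.75 × (1 − e^(-0.934667)) = 0.75 × (1 − 0.392717) = 0.455462.
Expected differing sites = pL ≈ 0.455462 × 2031 = 925.043322 ≈ 925.

925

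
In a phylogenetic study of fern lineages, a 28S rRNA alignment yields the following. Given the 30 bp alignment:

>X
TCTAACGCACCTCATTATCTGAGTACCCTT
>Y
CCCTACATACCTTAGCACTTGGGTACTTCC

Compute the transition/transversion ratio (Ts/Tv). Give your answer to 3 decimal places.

6.500

Transitions are A↔G and C↔T; transversions are all other mismatches.
Transitions: 13. Transversions: 2.
R = 13/2 = 6.500.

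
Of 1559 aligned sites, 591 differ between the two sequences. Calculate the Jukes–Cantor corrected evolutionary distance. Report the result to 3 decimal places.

p = 591/1559 ≈ 0.379089.
d = −(3/4) ln(1 − 4p/3) = −0.75 ln(1 − 0.505452) = −0.75 ln(0.494548)
  = −0.75 × (-0.704111) = 0.528083 substitutions/site.

0.528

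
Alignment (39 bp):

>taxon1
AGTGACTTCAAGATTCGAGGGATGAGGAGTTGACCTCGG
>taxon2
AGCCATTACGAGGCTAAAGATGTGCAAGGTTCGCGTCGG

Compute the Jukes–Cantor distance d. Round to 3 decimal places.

The sequences differ at 19 of 39 sites, so p = 19/39 ≈ 0.487179.
d = −(3/4) ln(1 − 4p/3) = −0.75 ln(1 − 0.649572) = −0.75 ln(0.350428)
  = −0.75 × (-1.048600) = 0.786450 substitutions/site.

0.786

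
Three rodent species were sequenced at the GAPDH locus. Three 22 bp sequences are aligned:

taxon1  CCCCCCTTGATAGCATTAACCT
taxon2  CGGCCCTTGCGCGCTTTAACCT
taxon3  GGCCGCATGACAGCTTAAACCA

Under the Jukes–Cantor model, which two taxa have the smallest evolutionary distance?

taxon1 and taxon2

taxon1–taxon2: 6/22 differ, p = 0.273, d = 0.339.
taxon1–taxon3: 8/22 differ, p = 0.364, d = 0.497.
taxon2–taxon3: 9/22 differ, p = 0.409, d = 0.591.
The smallest distance is between taxon1 and taxon2.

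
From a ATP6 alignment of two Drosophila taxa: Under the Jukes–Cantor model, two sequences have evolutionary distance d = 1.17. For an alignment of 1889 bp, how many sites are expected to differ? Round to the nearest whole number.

1119

Invert JC69: p = (3/4)(1 − e^(−4d/3)) = 0.75 × (1 − e^(-1.56)) = 0.75 × (1 − 0.210136) = 0.592398.
Expected differing sites = pL ≈ 0.592398 × 1889 = 1119.039822 ≈ 1119.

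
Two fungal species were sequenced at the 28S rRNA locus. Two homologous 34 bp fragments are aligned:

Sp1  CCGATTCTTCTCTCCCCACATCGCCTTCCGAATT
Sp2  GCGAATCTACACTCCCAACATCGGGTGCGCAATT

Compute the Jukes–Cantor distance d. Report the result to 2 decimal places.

0.37

The sequences differ at 10 of 34 sites (1, 5, 9, 11, 17, 24, 25, 27, 29, 30), so p = 10/34 ≈ 0.294118.
d = −(3/4) ln(1 − 4p/3) = −0.75 ln(1 − 0.392157) = −0.75 ln(0.607843)
  = −0.75 × (-0.497839) = 0.373379 substitutions/site.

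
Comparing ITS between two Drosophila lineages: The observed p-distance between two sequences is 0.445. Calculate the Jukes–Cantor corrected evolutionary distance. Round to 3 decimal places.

0.675

d = −(3/4) ln(1 − 4p/3) = −0.75 ln(1 − 0.593333) = −0.75 ln(0.406667)
  = −0.75 × (-0.899761) = 0.674821 substitutions/site.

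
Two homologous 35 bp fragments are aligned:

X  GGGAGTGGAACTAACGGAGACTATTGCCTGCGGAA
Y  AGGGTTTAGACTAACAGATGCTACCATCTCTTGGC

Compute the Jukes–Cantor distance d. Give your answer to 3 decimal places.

0.868

The sequences differ at 18 of 35 sites, so p = 18/35 ≈ 0.514286.
d = −(3/4) ln(1 − 4p/3) = −0.75 ln(1 − 0.685715) = −0.75 ln(0.314285)
  = −0.75 × (-1.157455) = 0.868091 substitutions/site.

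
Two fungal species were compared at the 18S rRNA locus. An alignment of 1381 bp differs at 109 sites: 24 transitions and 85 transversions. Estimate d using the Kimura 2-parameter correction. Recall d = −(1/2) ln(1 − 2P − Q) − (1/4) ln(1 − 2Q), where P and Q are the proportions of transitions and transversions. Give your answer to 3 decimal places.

P = 24/1381 ≈ 0.017379 and Q = 85/1381 ≈ 0.06155.
Under the Kimura two-parameter model, d = −½ ln(1 − 2P − Q) − ¼ ln(1 − 2Q).
1 − 2P − Q = 0.903692, giving −½ ln(0.903692) = 0.050633.
1 − 2Q = 0.8769, giving −¼ ln(0.8769) = 0.032841.
d = 0.050633 + 0.032841 = 0.083474.

0.083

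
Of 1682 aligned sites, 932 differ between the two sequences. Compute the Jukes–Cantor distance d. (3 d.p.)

p = 932/1682 ≈ 0.554102.
d = −(3/4) ln(1 − 4p/3) = −0.75 ln(1 − 0.738803) = −0.75 ln(0.261197)
  = −0.75 × (-1.342480) = 1.006860 substitutions/site.

1.007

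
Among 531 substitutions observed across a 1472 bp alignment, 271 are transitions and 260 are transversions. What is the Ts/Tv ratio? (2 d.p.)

1.04

R = 271/260 = 1.042307… ≈ 1.04 (to 2 d.p.).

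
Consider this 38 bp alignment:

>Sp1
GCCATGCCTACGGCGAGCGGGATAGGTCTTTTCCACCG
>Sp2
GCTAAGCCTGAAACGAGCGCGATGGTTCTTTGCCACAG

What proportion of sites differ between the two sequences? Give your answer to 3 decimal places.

0.289

The sequences differ at 11 of 38 positions.
p = 11/38 = 0.289473… ≈ 0.289 (to 3 d.p.).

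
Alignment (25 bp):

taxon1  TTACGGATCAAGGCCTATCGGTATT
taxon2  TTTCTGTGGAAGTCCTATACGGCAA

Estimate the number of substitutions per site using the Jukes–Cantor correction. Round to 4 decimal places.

The sequences differ at 12 of 25 sites, so p = 12/25 = 0.48.
d = −(3/4) ln(1 − 4p/3) = −0.75 ln(1 − 0.64) = −0.75 ln(0.36)
  = −0.75 × (-1.021651) = 0.766238 substitutions/site.

0.7662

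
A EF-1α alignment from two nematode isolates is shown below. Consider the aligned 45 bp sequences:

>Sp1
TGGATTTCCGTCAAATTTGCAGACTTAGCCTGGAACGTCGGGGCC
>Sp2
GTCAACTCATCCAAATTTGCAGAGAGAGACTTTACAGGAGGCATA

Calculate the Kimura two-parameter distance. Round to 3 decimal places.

0.833

Of 45 sites, 4 differences are transitions and 18 are transversions, so P = 4/45 ≈ 0.088889 and Q = 18/45 = 0.4.
Under the Kimura two-parameter model, d = −½ ln(1 − 2P − Q) − ¼ ln(1 − 2Q).
1 − 2P − Q = 0.422222, giving −½ ln(0.422222) = 0.431112.
1 − 2Q = 0.2, giving −¼ ln(0.2) = 0.402359.
d = 0.431112 + 0.402359 = 0.833471.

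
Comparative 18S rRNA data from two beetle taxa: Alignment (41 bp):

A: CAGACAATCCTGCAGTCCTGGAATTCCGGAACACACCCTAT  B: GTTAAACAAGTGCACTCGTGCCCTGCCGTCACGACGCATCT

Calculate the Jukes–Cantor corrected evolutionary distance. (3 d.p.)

The sequences differ at 22 of 41 sites, so p = 22/41 ≈ 0.536585.
d = −(3/4) ln(1 − 4p/3) = −0.75 ln(1 − 0.715447) = −0.75 ln(0.284553)
  = −0.75 × (-1.256836) = 0.942627 substitutions/site.

0.943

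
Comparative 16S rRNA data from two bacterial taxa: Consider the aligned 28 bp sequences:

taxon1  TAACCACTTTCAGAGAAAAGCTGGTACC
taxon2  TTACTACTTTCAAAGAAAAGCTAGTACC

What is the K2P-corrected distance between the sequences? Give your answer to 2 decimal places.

0.16

Of 28 sites, 3 differences are transitions and 1 are transversions, so P = 3/28 ≈ 0.107143 and Q = 1/28 ≈ 0.035714.
Under the Kimura two-parameter model, d = −½ ln(1 − 2P − Q) − ¼ ln(1 − 2Q).
1 − 2P − Q = 0.75, giving −½ ln(0.75) = 0.143841.
1 − 2Q = 0.928572, giving −¼ ln(0.928572) = 0.018527.
d = 0.143841 + 0.018527 = 0.162368.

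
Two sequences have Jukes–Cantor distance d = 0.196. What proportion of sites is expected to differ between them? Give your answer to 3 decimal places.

p = (3/4)(1 − e^(−4d/3)) = 0.75 × (1 − e^(-0.261333)) = 0.75 × (1 − 0.770024) = 0.172482.

0.172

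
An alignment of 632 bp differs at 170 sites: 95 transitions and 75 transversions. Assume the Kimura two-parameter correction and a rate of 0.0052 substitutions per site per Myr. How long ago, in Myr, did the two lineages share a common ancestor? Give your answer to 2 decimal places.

32.64

P = 95/632 ≈ 0.150316 and Q = 75/632 ≈ 0.118671.
Under the Kimura two-parameter model, d = −½ ln(1 − 2P − Q) − ¼ ln(1 − 2Q).
1 − 2P − Q = 0.580697, giving −½ ln(0.580697) = 0.271763.
1 − 2Q = 0.762658, giving −¼ ln(0.762658) = 0.067736.
d = 0.271763 + 0.067736 = 0.339499.
Under a molecular clock d = 2μt, so t = d/(2μ) = 0.339499 / (2 × 0.0052) = 32.64 Myr.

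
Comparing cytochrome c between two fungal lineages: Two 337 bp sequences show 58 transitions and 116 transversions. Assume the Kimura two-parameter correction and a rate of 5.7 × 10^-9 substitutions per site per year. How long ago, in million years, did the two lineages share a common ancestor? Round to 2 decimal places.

76.72

P = 58/337 ≈ 0.172107 and Q = 116/337 ≈ 0.344214.
Under the Kimura two-parameter model, d = −½ ln(1 − 2P − Q) − ¼ ln(1 − 2Q).
1 − 2P − Q = 0.311572, giving −½ ln(0.311572) = 0.583062.
1 − 2Q = 0.311572, giving −¼ ln(0.311572) = 0.291531.
d = 0.583062 + 0.291531 = 0.874593.
Under a molecular clock d = 2μt, so t = d/(2μ) = 0.874593 / (2 × 5.7 × 10^-9) = 76.72 million years.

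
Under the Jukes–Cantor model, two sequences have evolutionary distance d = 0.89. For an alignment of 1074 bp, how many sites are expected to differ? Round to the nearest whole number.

560

Invert JC69: p = (3/4)(1 − e^(−4d/3)) = 0.75 × (1 − e^(-1.186667)) = 0.75 × (1 − 0.305237) = 0.521072.
Expected differing sites = pL ≈ 0.521072 × 1074 = 559.631328 ≈ 560.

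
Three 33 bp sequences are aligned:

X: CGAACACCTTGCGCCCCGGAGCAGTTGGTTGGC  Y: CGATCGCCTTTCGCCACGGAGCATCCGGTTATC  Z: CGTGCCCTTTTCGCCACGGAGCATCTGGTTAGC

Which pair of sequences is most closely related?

X–Y: 9/33 differ, p = 0.273, d = 0.339.
X–Z: 9/33 differ, p = 0.273, d = 0.339.
Y–Z: 6/33 differ, p = 0.182, d = 0.208.
The smallest distance is between Y and Z.

Y and Z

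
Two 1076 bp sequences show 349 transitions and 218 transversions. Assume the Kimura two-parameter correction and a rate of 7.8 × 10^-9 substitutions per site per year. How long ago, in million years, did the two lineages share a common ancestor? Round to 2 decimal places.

69.41

P = 349/1076 ≈ 0.324349 and Q = 218/1076 ≈ 0.202602.
Under the Kimura two-parameter model, d = −½ ln(1 − 2P − Q) − ¼ ln(1 − 2Q).
1 − 2P − Q = 0.1487, giving −½ ln(0.1487) = 0.952912.
1 − 2Q = 0.594796, giving −¼ ln(0.594796) = 0.129884.
d = 0.952912 + 0.129884 = 1.082796.
Under a molecular clock d = 2μt, so t = d/(2μ) = 1.082796 / (2 × 7.8 × 10^-9) = 69.41 million years.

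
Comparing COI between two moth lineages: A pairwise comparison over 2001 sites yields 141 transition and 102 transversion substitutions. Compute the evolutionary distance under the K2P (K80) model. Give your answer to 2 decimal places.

0.13

P = 141/2001 ≈ 0.070465 and Q = 102/2001 ≈ 0.050975.
Under the Kimura two-parameter model, d = −½ ln(1 − 2P − Q) − ¼ ln(1 − 2Q).
1 − 2P − Q = 0.808095, giving −½ ln(0.808095) = 0.106538.
1 − 2Q = 0.89805, giving −¼ ln(0.89805) = 0.026882.
d = 0.106538 + 0.026882 = 0.133420.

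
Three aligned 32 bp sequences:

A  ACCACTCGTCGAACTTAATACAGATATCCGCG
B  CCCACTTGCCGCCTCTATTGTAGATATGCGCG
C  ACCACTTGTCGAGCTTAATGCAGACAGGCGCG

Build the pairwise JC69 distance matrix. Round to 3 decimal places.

A–B: 11/32 sites differ → p = 0.34375, d = −0.75 ln(1 − 0.458333) = 0.459828 ≈ 0.460.
A–C: 6/32 sites differ → p = 0.1875, d = −0.75 ln(1 − 0.25) = 0.215762 ≈ 0.216.
B–C: 10/32 sites differ → p = 0.3125, d = −0.75 ln(1 − 0.416667) = 0.404248 ≈ 0.404.

d(A,B) = 0.460, d(A,C) = 0.216, d(B,C) = 0.404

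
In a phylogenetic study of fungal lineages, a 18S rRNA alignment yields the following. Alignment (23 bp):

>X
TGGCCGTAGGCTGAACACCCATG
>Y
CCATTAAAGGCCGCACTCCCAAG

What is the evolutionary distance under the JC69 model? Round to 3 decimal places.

0.761

The sequences differ at 11 of 23 sites, so p = 11/23 ≈ 0.478261.
d = −(3/4) ln(1 − 4p/3) = −0.75 ln(1 − 0.637681) = −0.75 ln(0.362319)
  = −0.75 × (-1.015230) = 0.761423 substitutions/site.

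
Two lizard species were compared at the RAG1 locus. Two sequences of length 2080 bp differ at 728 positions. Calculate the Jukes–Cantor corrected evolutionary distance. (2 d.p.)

p = 728/2080 = 0.35.
d = −(3/4) ln(1 − 4p/3) = −0.75 ln(1 − 0.466667) = −0.75 ln(0.533333)
  = −0.75 × (-0.628609) = 0.471457 substitutions/site.

0.47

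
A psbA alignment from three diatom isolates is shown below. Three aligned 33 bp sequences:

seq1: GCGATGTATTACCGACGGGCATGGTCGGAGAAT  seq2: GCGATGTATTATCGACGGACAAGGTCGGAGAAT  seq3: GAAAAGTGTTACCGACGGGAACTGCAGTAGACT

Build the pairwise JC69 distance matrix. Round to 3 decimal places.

seq1–seq2: 3/33 sites differ → p ≈ 0.090909, d = −0.75 ln(1 − 0.121212) = 0.096909 ≈ 0.097.
seq1–seq3: 11/33 sites differ → p ≈ 0.333333, d = −0.75 ln(1 − 0.444444) = 0.440839 ≈ 0.441.
seq2–seq3: 13/33 sites differ → p ≈ 0.393939, d = −0.75 ln(1 − 0.525252) = 0.558728 ≈ 0.559.

d(seq1,seq2) = 0.097, d(seq1,seq3) = 0.441, d(seq2,seq3) = 0.559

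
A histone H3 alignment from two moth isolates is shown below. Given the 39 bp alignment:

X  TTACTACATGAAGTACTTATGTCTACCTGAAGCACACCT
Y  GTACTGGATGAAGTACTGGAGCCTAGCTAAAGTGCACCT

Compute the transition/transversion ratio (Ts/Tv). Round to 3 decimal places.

Transitions are A↔G and C↔T; transversions are all other mismatches.
Transitions: 6. Transversions: 5.
R = 6/5 = 1.200.

1.200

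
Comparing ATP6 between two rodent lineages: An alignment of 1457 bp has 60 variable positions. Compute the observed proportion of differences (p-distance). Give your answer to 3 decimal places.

p = 60/1457 = 0.041180… ≈ 0.041 (to 3 d.p.).

0.041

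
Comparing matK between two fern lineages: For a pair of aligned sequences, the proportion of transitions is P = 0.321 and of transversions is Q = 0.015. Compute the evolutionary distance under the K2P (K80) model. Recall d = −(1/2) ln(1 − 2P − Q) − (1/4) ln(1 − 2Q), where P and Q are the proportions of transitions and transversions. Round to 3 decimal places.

0.543

Under the Kimura two-parameter model, d = −½ ln(1 − 2P − Q) − ¼ ln(1 − 2Q).
1 − 2P − Q = 0.343, giving −½ ln(0.343) = 0.535012.
1 − 2Q = 0.97, giving −¼ ln(0.97) = 0.007615.
d = 0.535012 + 0.007615 = 0.542627.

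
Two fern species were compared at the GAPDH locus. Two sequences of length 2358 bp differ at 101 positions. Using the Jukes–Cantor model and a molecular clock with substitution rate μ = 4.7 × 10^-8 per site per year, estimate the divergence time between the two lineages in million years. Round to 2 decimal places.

p = 101/2358 ≈ 0.042833.
d = −(3/4) ln(1 − 4p/3) = −0.75 ln(1 − 0.057111) = −0.75 ln(0.942889)
  = −0.75 × (-0.058807) = 0.044105 substitutions/site.
Under a molecular clock d = 2μt, so t = d/(2μ) = 0.044105 / (2 × 4.7 × 10^-8) = 0.47 million years.

0.47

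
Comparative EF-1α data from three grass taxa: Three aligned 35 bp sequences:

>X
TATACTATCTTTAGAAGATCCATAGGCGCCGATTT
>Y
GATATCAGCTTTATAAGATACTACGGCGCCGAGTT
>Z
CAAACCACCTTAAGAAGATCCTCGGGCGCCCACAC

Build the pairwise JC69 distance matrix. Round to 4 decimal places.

X–Y: 10/35 sites differ → p ≈ 0.285714, d = −0.75 ln(1 − 0.380952) = 0.359679 ≈ 0.3597.
X–Z: 12/35 sites differ → p ≈ 0.342857, d = −0.75 ln(1 − 0.457143) = 0.458182 ≈ 0.4582.
Y–Z: 13/35 sites differ → p ≈ 0.371429, d = −0.75 ln(1 − 0.495239) = 0.512753 ≈ 0.5128.

d(X,Y) = 0.3597, d(X,Z) = 0.4582, d(Y,Z) = 0.5128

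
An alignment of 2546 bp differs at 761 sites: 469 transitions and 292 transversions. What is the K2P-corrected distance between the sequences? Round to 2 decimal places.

P = 469/2546 ≈ 0.184211 and Q = 292/2546 ≈ 0.11469.
Under the Kimura two-parameter model, d = −½ ln(1 − 2P − Q) − ¼ ln(1 − 2Q).
1 − 2P − Q = 0.516888, giving −½ ln(0.516888) = 0.329965.
1 − 2Q = 0.77062, giving −¼ ln(0.77062) = 0.065140.
d = 0.329965 + 0.065140 = 0.395105.

0.40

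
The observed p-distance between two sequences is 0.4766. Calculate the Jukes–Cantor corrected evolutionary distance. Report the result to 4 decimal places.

0.7569

d = −(3/4) ln(1 − 4p/3) = −0.75 ln(1 − 0.635467) = −0.75 ln(0.364533)
  = −0.75 × (-1.009138) = 0.756854 substitutions/site.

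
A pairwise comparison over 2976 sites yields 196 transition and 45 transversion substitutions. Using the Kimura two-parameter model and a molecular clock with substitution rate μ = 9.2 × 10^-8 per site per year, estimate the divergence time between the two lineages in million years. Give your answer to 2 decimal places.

P = 196/2976 ≈ 0.06586 and Q = 45/2976 ≈ 0.015121.
Under the Kimura two-parameter model, d = −½ ln(1 − 2P − Q) − ¼ ln(1 − 2Q).
1 − 2P − Q = 0.853159, giving −½ ln(0.853159) = 0.079405.
1 − 2Q = 0.969758, giving −¼ ln(0.969758) = 0.007677.
d = 0.079405 + 0.007677 = 0.087082.
Under a molecular clock d = 2μt, so t = d/(2μ) = 0.087082 / (2 × 9.2 × 10^-8) = 0.47 million years.

0.47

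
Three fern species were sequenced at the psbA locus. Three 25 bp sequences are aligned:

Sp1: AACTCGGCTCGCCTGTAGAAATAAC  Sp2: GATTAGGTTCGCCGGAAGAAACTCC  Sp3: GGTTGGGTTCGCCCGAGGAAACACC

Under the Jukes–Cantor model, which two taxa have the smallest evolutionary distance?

Sp2 and Sp3

Sp1–Sp2: 9/25 differ, p = 0.360, d = 0.490.
Sp1–Sp3: 10/25 differ, p = 0.400, d = 0.572.
Sp2–Sp3: 5/25 differ, p = 0.200, d = 0.233.
The smallest distance is between Sp2 and Sp3.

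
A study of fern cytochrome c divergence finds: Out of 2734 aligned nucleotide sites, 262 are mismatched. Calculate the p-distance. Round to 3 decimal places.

p = 262/2734 = 0.095830… ≈ 0.096 (to 3 d.p.).

0.096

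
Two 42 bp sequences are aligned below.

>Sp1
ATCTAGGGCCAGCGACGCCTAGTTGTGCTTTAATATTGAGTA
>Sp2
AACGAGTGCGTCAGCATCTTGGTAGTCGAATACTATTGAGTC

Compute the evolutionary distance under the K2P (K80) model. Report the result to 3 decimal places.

Of 42 sites, 2 differences are transitions and 17 are transversions, so P = 2/42 ≈ 0.047619 and Q = 17/42 ≈ 0.404762.
Under the Kimura two-parameter model, d = −½ ln(1 − 2P − Q) − ¼ ln(1 − 2Q).
1 − 2P − Q = 0.5, giving −½ ln(0.5) = 0.346574.
1 − 2Q = 0.190476, giving −¼ ln(0.190476) = 0.414557.
d = 0.346574 + 0.414557 = 0.761131.

0.761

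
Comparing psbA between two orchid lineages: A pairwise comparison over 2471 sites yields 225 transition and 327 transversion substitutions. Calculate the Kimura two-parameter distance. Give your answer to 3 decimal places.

P = 225/2471 ≈ 0.091056 and Q = 327/2471 ≈ 0.132335.
Under the Kimura two-parameter model, d = −½ ln(1 − 2P − Q) − ¼ ln(1 − 2Q).
1 − 2P − Q = 0.685553, giving −½ ln(0.685553) = 0.188765.
1 − 2Q = 0.73533, giving −¼ ln(0.73533) = 0.076859.
d = 0.188765 + 0.076859 = 0.265624.

0.266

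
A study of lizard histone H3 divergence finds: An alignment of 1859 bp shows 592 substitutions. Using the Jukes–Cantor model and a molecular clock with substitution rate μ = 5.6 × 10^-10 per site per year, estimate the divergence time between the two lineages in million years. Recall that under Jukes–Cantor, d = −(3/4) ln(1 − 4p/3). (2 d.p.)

370.11

p = 592/1859 ≈ 0.318451.
d = −(3/4) ln(1 − 4p/3) = −0.75 ln(1 − 0.424601) = −0.75 ln(0.575399)
  = −0.75 × (-0.552692) = 0.414519 substitutions/site.
Under a molecular clock d = 2μt, so t = d/(2μ) = 0.414519 / (2 × 5.6 × 10^-10) = 370.11 million years.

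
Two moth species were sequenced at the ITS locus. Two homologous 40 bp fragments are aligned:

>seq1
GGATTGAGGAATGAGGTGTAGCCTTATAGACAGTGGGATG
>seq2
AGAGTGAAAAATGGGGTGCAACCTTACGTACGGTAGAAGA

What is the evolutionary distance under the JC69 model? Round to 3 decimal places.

0.520

The sequences differ at 15 of 40 sites, so p = 15/40 = 0.375.
d = −(3/4) ln(1 − 4p/3) = −0.75 ln(1 − 0.5) = −0.75 ln(0.5)
  = −0.75 × (-0.693147) = 0.519860 substitutions/site.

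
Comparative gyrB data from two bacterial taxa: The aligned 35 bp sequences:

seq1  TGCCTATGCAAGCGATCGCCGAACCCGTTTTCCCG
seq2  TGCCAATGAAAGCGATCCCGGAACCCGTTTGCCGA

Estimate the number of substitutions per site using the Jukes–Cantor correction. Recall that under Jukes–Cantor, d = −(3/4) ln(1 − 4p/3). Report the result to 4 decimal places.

The sequences differ at 7 of 35 sites (5, 9, 18, 20, 31, 34, 35), so p = 7/35 = 0.2.
d = −(3/4) ln(1 − 4p/3) = −0.75 ln(1 − 0.266667) = −0.75 ln(0.733333)
  = −0.75 × (-0.310155) = 0.232616 substitutions/site.

0.2326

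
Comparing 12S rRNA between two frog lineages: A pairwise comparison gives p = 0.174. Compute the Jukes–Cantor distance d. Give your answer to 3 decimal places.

d = −(3/4) ln(1 − 4p/3) = −0.75 ln(1 − 0.232) = −0.75 ln(0.768)
  = −0.75 × (-0.263966) = 0.197975 substitutions/site.

0.198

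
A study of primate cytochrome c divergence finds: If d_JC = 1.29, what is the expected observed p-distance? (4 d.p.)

p = (3/4)(1 − e^(−4d/3)) = 0.75 × (1 − e^(-1.72)) = 0.75 × (1 − 0.179066) = 0.615701.

0.6157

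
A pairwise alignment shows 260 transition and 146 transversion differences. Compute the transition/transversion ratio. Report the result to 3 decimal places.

1.781

R = 260/146 = 1.780821… ≈ 1.781 (to 3 d.p.).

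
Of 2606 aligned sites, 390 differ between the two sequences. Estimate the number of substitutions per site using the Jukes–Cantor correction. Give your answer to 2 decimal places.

0.17

p = 390/2606 ≈ 0.149655.
d = −(3/4) ln(1 − 4p/3) = −0.75 ln(1 − 0.19954) = −0.75 ln(0.80046)
  = −0.75 × (-0.222569) = 0.166927 substitutions/site.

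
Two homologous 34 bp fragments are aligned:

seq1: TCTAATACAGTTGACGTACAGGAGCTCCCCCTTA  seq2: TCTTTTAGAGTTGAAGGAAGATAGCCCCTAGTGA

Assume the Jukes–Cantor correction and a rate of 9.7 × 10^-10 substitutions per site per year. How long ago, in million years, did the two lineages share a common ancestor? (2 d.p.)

The sequences differ at 14 of 34 sites, so p = 14/34 ≈ 0.411765.
d = −(3/4) ln(1 − 4p/3) = −0.75 ln(1 − 0.54902) = −0.75 ln(0.45098)
  = −0.75 × (-0.796332) = 0.597249 substitutions/site.
Under a molecular clock d = 2μt, so t = d/(2μ) = 0.597249 / (2 × 9.7 × 10^-10) = 307.86 million years.

307.86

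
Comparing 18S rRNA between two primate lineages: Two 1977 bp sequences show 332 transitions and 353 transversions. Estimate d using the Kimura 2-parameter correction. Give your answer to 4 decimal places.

0.4716

P = 332/1977 ≈ 0.167931 and Q = 353/1977 ≈ 0.178553.
Under the Kimura two-parameter model, d = −½ ln(1 − 2P − Q) − ¼ ln(1 − 2Q).
1 − 2P − Q = 0.485585, giving −½ ln(0.485585) = 0.361200.
1 − 2Q = 0.642894, giving −¼ ln(0.642894) = 0.110444.
d = 0.361200 + 0.110444 = 0.471644.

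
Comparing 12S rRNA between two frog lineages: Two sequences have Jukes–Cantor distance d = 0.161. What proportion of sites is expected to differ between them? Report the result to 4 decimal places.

p = (3/4)(1 − e^(−4d/3)) = 0.75 × (1 − e^(-0.214667)) = 0.75 × (1 − 0.806810) = 0.144893.

0.1449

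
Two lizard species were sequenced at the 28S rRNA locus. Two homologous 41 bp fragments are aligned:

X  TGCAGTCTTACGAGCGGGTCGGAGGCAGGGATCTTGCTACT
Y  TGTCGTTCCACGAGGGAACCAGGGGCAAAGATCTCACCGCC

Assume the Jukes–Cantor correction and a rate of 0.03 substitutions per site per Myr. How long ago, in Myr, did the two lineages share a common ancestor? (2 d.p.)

The sequences differ at 18 of 41 sites, so p = 18/41 ≈ 0.439024.
d = −(3/4) ln(1 − 4p/3) = −0.75 ln(1 − 0.585365) = −0.75 ln(0.414635)
  = −0.75 × (-0.880357) = 0.660268 substitutions/site.
Under a molecular clock d = 2μt, so t = d/(2μ) = 0.660268 / (2 × 0.03) = 11.00 Myr.

11.00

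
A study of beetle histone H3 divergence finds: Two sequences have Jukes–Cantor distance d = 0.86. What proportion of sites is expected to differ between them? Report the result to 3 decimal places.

0.512

p = (3/4)(1 − e^(−4d/3)) = 0.75 × (1 − e^(-1.146667)) = 0.75 × (1 − 0.317694) = 0.511730.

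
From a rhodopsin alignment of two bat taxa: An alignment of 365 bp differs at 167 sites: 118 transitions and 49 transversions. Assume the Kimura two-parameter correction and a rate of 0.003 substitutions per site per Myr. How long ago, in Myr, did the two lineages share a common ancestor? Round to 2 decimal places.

P = 118/365 ≈ 0.323288 and Q = 49/365 ≈ 0.134247.
Under the Kimura two-parameter model, d = −½ ln(1 − 2P − Q) − ¼ ln(1 − 2Q).
1 − 2P − Q = 0.219177, giving −½ ln(0.219177) = 0.758938.
1 − 2Q = 0.731506, giving −¼ ln(0.731506) = 0.078162.
d = 0.758938 + 0.078162 = 0.837100.
Under a molecular clock d = 2μt, so t = d/(2μ) = 0.837100 / (2 × 0.003) = 139.52 Myr.

139.52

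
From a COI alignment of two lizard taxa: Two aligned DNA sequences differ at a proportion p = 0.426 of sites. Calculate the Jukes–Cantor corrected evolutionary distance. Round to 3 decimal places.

0.629

d = −(3/4) ln(1 − 4p/3) = −0.75 ln(1 − 0.568) = −0.75 ln(0.432)
  = −0.75 × (-0.839330) = 0.629498 substitutions/site.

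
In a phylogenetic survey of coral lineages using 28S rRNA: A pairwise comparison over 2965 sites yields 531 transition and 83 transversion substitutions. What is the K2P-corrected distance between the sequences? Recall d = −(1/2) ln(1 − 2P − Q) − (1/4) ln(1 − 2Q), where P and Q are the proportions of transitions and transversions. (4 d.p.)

P = 531/2965 ≈ 0.179089 and Q = 83/2965 ≈ 0.027993.
Under the Kimura two-parameter model, d = −½ ln(1 − 2P − Q) − ¼ ln(1 − 2Q).
1 − 2P − Q = 0.613829, giving −½ ln(0.613829) = 0.244019.
1 − 2Q = 0.944014, giving −¼ ln(0.944014) = 0.014404.
d = 0.244019 + 0.014404 = 0.258423.

0.2584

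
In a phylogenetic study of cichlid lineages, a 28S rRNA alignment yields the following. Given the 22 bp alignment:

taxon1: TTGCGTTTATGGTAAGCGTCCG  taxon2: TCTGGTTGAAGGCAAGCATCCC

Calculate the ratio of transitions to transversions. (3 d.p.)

0.600

Transitions are A↔G and C↔T; transversions are all other mismatches.
Transitions: 3. Transversions: 5.
R = 3/5 = 0.600.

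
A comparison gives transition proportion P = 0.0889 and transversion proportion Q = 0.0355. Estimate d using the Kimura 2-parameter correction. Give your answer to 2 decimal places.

0.14

Under the Kimura two-parameter model, d = −½ ln(1 − 2P − Q) − ¼ ln(1 − 2Q).
1 − 2P − Q = 0.7867, giving −½ ln(0.7867) = 0.119954.
1 − 2Q = 0.929, giving −¼ ln(0.929) = 0.018412.
d = 0.119954 + 0.018412 = 0.138366.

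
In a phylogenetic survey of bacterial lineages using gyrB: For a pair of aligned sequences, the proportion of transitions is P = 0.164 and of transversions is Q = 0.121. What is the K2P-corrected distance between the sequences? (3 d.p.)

0.367

Under the Kimura two-parameter model, d = −½ ln(1 − 2P − Q) − ¼ ln(1 − 2Q).
1 − 2P − Q = 0.551, giving −½ ln(0.551) = 0.298010.
1 − 2Q = 0.758, giving −¼ ln(0.758) = 0.069268.
d = 0.298010 + 0.069268 = 0.367278.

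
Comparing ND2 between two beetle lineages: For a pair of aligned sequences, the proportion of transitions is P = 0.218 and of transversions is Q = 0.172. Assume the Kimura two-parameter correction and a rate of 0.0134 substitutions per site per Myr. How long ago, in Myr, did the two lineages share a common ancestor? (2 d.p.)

21.40

Under the Kimura two-parameter model, d = −½ ln(1 − 2P − Q) − ¼ ln(1 − 2Q).
1 − 2P − Q = 0.392, giving −½ ln(0.392) = 0.468247.
1 − 2Q = 0.656, giving −¼ ln(0.656) = 0.105399.
d = 0.468247 + 0.105399 = 0.573646.
Under a molecular clock d = 2μt, so t = d/(2μ) = 0.573646 / (2 × 0.0134) = 21.40 Myr.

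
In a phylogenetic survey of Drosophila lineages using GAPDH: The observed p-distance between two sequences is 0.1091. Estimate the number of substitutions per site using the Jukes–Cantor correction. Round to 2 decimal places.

d = −(3/4) ln(1 − 4p/3) = −0.75 ln(1 − 0.145467) = −0.75 ln(0.854533)
  = −0.75 × (-0.157200) = 0.117900 substitutions/site.

0.12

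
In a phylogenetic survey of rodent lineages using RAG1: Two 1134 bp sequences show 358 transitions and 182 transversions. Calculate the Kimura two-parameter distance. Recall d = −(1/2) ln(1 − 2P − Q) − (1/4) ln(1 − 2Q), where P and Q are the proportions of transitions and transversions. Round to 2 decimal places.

0.88

P = 358/1134 ≈ 0.315697 and Q = 182/1134 ≈ 0.160494.
Under the Kimura two-parameter model, d = −½ ln(1 − 2P − Q) − ¼ ln(1 − 2Q).
1 − 2P − Q = 0.208112, giving −½ ln(0.208112) = 0.784839.
1 − 2Q = 0.679012, giving −¼ ln(0.679012) = 0.096779.
d = 0.784839 + 0.096779 = 0.881618.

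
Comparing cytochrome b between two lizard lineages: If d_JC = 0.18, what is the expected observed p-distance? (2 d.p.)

0.16

p = (3/4)(1 − e^(−4d/3)) = 0.75 × (1 − e^(-0.24)) = 0.75 × (1 − 0.786628) = 0.160029.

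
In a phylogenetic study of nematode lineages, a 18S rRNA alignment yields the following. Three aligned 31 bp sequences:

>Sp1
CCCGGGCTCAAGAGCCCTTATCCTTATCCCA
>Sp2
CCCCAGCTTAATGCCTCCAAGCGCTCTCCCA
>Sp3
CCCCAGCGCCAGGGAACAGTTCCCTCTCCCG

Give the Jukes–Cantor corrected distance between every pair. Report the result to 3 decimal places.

Sp1–Sp2: 13/31 sites differ → p ≈ 0.419355, d = −0.75 ln(1 − 0.55914) = 0.614271 ≈ 0.614.
Sp1–Sp3: 13/31 sites differ → p ≈ 0.419355, d = −0.75 ln(1 − 0.55914) = 0.614271 ≈ 0.614.
Sp2–Sp3: 13/31 sites differ → p ≈ 0.419355, d = −0.75 ln(1 − 0.55914) = 0.614271 ≈ 0.614.

d(Sp1,Sp2) = 0.614, d(Sp1,Sp3) = 0.614, d(Sp2,Sp3) = 0.614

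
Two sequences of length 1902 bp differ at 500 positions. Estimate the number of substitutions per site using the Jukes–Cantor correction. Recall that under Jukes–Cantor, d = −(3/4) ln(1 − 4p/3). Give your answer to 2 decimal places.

p = 500/1902 ≈ 0.262881.
d = −(3/4) ln(1 − 4p/3) = −0.75 ln(1 − 0.350508) = −0.75 ln(0.649492)
  = −0.75 × (-0.431565) = 0.323674 substitutions/site.

0.32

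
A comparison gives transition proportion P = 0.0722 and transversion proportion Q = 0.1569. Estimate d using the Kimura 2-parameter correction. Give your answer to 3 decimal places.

0.273

Under the Kimura two-parameter model, d = −½ ln(1 − 2P − Q) − ¼ ln(1 − 2Q).
1 − 2P − Q = 0.6987, giving −½ ln(0.6987) = 0.179267.
1 − 2Q = 0.6862, giving −¼ ln(0.6862) = 0.094147.
d = 0.179267 + 0.094147 = 0.273414.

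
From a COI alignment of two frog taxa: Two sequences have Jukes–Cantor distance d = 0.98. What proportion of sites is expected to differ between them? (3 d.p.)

0.547

p = (3/4)(1 − e^(−4d/3)) = 0.75 × (1 − e^(-1.306667)) = 0.75 × (1 − 0.270721) = 0.546959.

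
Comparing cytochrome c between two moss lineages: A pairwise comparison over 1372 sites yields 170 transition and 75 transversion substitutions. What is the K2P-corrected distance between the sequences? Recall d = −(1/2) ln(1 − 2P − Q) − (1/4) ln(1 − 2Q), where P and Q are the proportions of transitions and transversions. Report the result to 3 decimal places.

0.209

P = 170/1372 ≈ 0.123907 and Q = 75/1372 ≈ 0.054665.
Under the Kimura two-parameter model, d = −½ ln(1 − 2P − Q) − ¼ ln(1 − 2Q).
1 − 2P − Q = 0.697521, giving −½ ln(0.697521) = 0.180111.
1 − 2Q = 0.89067, giving −¼ ln(0.89067) = 0.028945.
d = 0.180111 + 0.028945 = 0.209056.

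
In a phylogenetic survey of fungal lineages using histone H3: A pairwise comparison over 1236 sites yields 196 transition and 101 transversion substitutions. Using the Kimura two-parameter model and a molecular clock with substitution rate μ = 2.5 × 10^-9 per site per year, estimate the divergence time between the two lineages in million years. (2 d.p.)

59.82

P = 196/1236 ≈ 0.158576 and Q = 101/1236 ≈ 0.081715.
Under the Kimura two-parameter model, d = −½ ln(1 − 2P − Q) − ¼ ln(1 − 2Q).
1 − 2P − Q = 0.601133, giving −½ ln(0.601133) = 0.254470.
1 − 2Q = 0.83657, giving −¼ ln(0.83657) = 0.044611.
d = 0.254470 + 0.044611 = 0.299081.
Under a molecular clock d = 2μt, so t = d/(2μ) = 0.299081 / (2 × 2.5 × 10^-9) = 59.82 million years.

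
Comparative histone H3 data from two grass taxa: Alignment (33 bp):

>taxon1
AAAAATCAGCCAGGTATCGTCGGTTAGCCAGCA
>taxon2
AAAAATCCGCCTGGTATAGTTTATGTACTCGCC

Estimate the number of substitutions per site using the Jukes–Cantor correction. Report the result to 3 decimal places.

The sequences differ at 12 of 33 sites, so p = 12/33 ≈ 0.363636.
d = −(3/4) ln(1 − 4p/3) = −0.75 ln(1 − 0.484848) = −0.75 ln(0.515152)
  = −0.75 × (-0.663293) = 0.497470 substitutions/site.

0.497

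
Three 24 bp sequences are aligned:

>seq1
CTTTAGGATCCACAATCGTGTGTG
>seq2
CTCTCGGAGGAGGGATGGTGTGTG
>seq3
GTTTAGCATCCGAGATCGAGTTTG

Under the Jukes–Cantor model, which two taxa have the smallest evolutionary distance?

seq1–seq2: 9/24 differ, p = 0.375, d = 0.520.
seq1–seq3: 7/24 differ, p = 0.292, d = 0.369.
seq2–seq3: 11/24 differ, p = 0.458, d = 0.708.
The smallest distance is between seq1 and seq3.

seq1 and seq3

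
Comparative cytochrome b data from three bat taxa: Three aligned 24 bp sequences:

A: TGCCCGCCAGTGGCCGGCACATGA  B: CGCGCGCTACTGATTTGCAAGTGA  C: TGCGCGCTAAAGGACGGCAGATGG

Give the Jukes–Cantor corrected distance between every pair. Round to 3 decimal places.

d(A,B) = 0.608, d(A,C) = 0.369, d(B,C) = 0.608

A–B: 10/24 sites differ → p ≈ 0.416667, d = −0.75 ln(1 − 0.555556) = 0.608198 ≈ 0.608.
A–C: 7/24 sites differ → p ≈ 0.291667, d = −0.75 ln(1 − 0.388889) = 0.369358 ≈ 0.369.
B–C: 10/24 sites differ → p ≈ 0.416667, d = −0.75 ln(1 − 0.555556) = 0.608198 ≈ 0.608.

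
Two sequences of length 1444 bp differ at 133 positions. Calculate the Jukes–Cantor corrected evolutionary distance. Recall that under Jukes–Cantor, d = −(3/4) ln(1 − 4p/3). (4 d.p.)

0.0983

p = 133/1444 ≈ 0.092105.
d = −(3/4) ln(1 − 4p/3) = −0.75 ln(1 − 0.122807) = −0.75 ln(0.877193)
  = −0.75 × (-0.131028) = 0.098271 substitutions/site.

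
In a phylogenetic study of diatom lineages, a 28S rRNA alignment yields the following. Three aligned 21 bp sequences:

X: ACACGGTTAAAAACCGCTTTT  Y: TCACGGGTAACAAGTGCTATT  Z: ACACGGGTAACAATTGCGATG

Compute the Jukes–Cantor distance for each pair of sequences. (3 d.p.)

X–Y: 6/21 sites differ → p ≈ 0.285714, d = −0.75 ln(1 − 0.380952) = 0.359679 ≈ 0.360.
X–Z: 7/21 sites differ → p ≈ 0.333333, d = −0.75 ln(1 − 0.444444) = 0.440839 ≈ 0.441.
Y–Z: 4/21 sites differ → p ≈ 0.190476, d = −0.75 ln(1 − 0.253968) = 0.219740 ≈ 0.220.

d(X,Y) = 0.360, d(X,Z) = 0.441, d(Y,Z) = 0.220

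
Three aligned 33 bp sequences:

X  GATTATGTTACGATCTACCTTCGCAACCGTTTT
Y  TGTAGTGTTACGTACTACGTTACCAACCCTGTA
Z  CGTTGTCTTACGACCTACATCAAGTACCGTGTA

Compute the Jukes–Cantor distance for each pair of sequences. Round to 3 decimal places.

X–Y: 12/33 sites differ → p ≈ 0.363636, d = −0.75 ln(1 − 0.484848) = 0.497470 ≈ 0.497.
X–Z: 13/33 sites differ → p ≈ 0.393939, d = −0.75 ln(1 − 0.525252) = 0.558728 ≈ 0.559.
Y–Z: 11/33 sites differ → p ≈ 0.333333, d = −0.75 ln(1 − 0.444444) = 0.440839 ≈ 0.441.

d(X,Y) = 0.497, d(X,Z) = 0.559, d(Y,Z) = 0.441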